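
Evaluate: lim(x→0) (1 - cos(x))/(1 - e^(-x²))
This is a 0/0 indeterminate form.

Apply L'Hôpital's rule: differentiate numerator and denominator separately.
  f(x) = 1 - cos(x)   ⇒   f'(x) = sin(x)
  g(x) = 1 - e^(-x^2)   ⇒   g'(x) = 2·x·e^(-x^2)
  lim(x→0) f'(x)/g'(x) = lim(x→0) (sin(x))/(2·x·e^(-x^2))
  = 1/2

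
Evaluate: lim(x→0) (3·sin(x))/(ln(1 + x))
This is a 0/0 indeterminate form.

Apply L'Hôpital's rule: differentiate numerator and denominator separately.
  f(x) = 3·sin(x)   ⇒   f'(x) = 3·cos(x)
  g(x) = ln(x + 1)   ⇒   g'(x) = 1/(x + 1)
  lim(x→0) f'(x)/g'(x) = lim(x→0) (3·cos(x))/(1/(x + 1))
  = 3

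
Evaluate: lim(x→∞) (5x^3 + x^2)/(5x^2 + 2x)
This is an ∞/∞ indeterminate form.

Apply L'Hôpital's rule: differentiate numerator and denominator separately.
  f(x) = 5·x^3 + x^2   ⇒   f'(x) = 15·x^2 + 2·x
  g(x) = 5·x^2 + 2·x   ⇒   g'(x) = 10·x + 2
  lim(x→∞) f'(x)/g'(x) = lim(x→∞) (15·x^2 + 2·x)/(10·x + 2)
  = ∞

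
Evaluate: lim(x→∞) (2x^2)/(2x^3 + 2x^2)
This is an ∞/∞ indeterminate form.

Apply L'Hôpital's rule: differentiate numerator and denominator separately.
  f(x) = 2·x^2   ⇒   f'(x) = 4·x
  g(x) = 2·x^3 + 2·x^2   ⇒   g'(x) = 6·x^2 + 4·x
  lim(x→∞) f'(x)/g'(x) = lim(x→∞) (4·x)/(6·x^2 + 4·x)
  = 0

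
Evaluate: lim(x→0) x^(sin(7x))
This is an exponential indeterminate form.

For exponential indeterminate forms, take the natural log:
  Let L = lim(x→0) x^(sin(7x))
  Then ln(L) = lim(x→0) [exponent × ln(base)]
  Evaluate using L'Hôpital or standard limits, then exponentiate.
  L = 1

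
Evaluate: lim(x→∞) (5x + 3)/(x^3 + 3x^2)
This is an ∞/∞ indeterminate form.

Apply L'Hôpital's rule: differentiate numerator and denominator separately.
  f(x) = 5·x + 3   ⇒   f'(x) = 5
  g(x) = x^3 + 3·x^2   ⇒   g'(x) = 3·x^2 + 6·x
  lim(x→∞) f'(x)/g'(x) = lim(x→∞) (5)/(3·x^2 + 6·x)
  = 0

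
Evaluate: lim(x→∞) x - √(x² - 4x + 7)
This is an ∞-∞ indeterminate form.

Combine fractions or rationalize to convert ∞-∞ to 0/0 form:
  lim(x→∞) x - √(x² - 4x + 7) = 2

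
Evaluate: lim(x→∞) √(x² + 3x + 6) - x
This is an ∞-∞ indeterminate form.

Combine fractions or rationalize to convert ∞-∞ to 0/0 form:
  lim(x→∞) √(x² + 3x + 6) - x = 3/2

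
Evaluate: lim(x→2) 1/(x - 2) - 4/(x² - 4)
This is an ∞-∞ indeterminate form.

Combine fractions or rationalize to convert ∞-∞ to 0/0 form:
  lim(x→2) 1/(x - 2) - 4/(x² - 4) = 1/4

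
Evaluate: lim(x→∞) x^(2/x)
This is an exponential indeterminate form.

For exponential indeterminate forms, take the natural log:
  Let L = lim(x→∞) x^(2/x)
  Then ln(L) = lim(x→∞) [exponent × ln(base)]
  Evaluate using L'Hôpital or standard limits, then exponentiate.
  L = 1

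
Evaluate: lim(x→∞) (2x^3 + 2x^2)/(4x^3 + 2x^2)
This is an ∞/∞ indeterminate form.

Apply L'Hôpital's rule: differentiate numerator and denominator separately.
  f(x) = 2·x^3 + 2·x^2   ⇒   f'(x) = 6·x^2 + 4·x
  g(x) = 4·x^3 + 2·x^2   ⇒   g'(x) = 12·x^2 + 4·x
  lim(x→∞) f'(x)/g'(x) = lim(x→∞) (6·x^2 + 4·x)/(12·x^2 + 4·x)
  = 1/2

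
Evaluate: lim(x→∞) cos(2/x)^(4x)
This is an exponential indeterminate form.

For exponential indeterminate forms, take the natural log:
  Let L = lim(x→∞) cos(2/x)^(4x)
  Then ln(L) = lim(x→∞) [exponent × ln(base)]
  Evaluate using L'Hôpital or standard limits, then exponentiate.
  L = 1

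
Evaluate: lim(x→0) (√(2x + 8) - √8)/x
This is a standard limit.

Factor or rationalize the expression:
  lim(x→0) (√(2x + 8) - √8)/x = sqrt(2)/4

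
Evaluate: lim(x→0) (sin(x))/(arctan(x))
This is a 0/0 indeterminate form.

Apply L'Hôpital's rule: differentiate numerator and denominator separately.
  f(x) = sin(x)   ⇒   f'(x) = cos(x)
  g(x) = atan(x)   ⇒   g'(x) = 1/(x^2 + 1)
  lim(x→0) f'(x)/g'(x) = lim(x→0) (cos(x))/(1/(x^2 + 1))
  = 1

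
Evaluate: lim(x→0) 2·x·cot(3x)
This is a 0·∞ indeterminate form.

Rewrite 0·∞ as a quotient (0/0 or ∞/∞ form), then apply L'Hôpital's rule:
  lim(x→0) 2·x·cot(3x) = 2/3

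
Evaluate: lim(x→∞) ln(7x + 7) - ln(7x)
This is an ∞-∞ indeterminate form.

Combine fractions or rationalize to convert ∞-∞ to 0/0 form:
  lim(x→∞) ln(7x + 7) - ln(7x) = 0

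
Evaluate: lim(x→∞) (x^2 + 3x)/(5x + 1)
This is an ∞/∞ indeterminate form.

Apply L'Hôpital's rule: differentiate numerator and denominator separately.
  f(x) = x^2 + 3·x   ⇒   f'(x) = 2·x + 3
  g(x) = 5·x + 1   ⇒   g'(x) = 5
  lim(x→∞) f'(x)/g'(x) = lim(x→∞) (2·x + 3)/(5)
  = ∞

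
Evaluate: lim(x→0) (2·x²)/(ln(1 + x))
This is a 0/0 indeterminate form.

Apply L'Hôpital's rule: differentiate numerator and denominator separately.
  f(x) = 2·x^2   ⇒   f'(x) = 4·x
  g(x) = ln(x + 1)   ⇒   g'(x) = 1/(x + 1)
  lim(x→0) f'(x)/g'(x) = lim(x→0) (4·x)/(1/(x + 1))
  = 0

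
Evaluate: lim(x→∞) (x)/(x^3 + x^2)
This is an ∞/∞ indeterminate form.

Apply L'Hôpital's rule: differentiate numerator and denominator separately.
  f(x) = x   ⇒   f'(x) = 1
  g(x) = x^3 + x^2   ⇒   g'(x) = 3·x^2 + 2·x
  lim(x→∞) f'(x)/g'(x) = lim(x→∞) (1)/(3·x^2 + 2·x)
  = 0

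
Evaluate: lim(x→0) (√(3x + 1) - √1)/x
This is a standard limit.

Factor or rationalize the expression:
  lim(x→0) (√(3x + 1) - √1)/x = 3/2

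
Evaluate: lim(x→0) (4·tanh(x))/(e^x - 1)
This is a 0/0 indeterminate form.

Apply L'Hôpital's rule: differentiate numerator and denominator separately.
  f(x) = 4·tanh(x)   ⇒   f'(x) = 4 - 4·tanh(x)^2
  g(x) = e^(x) - 1   ⇒   g'(x) = e^(x)
  lim(x→0) f'(x)/g'(x) = lim(x→0) (4 - 4·tanh(x)^2)/(e^(x))
  = 4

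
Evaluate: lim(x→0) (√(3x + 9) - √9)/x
This is a standard limit.

Factor or rationalize the expression:
  lim(x→0) (√(3x + 9) - √9)/x = 1/2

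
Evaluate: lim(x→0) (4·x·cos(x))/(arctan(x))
This is a 0/0 indeterminate form.

Apply L'Hôpital's rule: differentiate numerator and denominator separately.
  f(x) = 4·x·cos(x)   ⇒   f'(x) = -4·x·sin(x) + 4·cos(x)
  g(x) = atan(x)   ⇒   g'(x) = 1/(x^2 + 1)
  lim(x→0) f'(x)/g'(x) = lim(x→0) (-4·x·sin(x) + 4·cos(x))/(1/(x^2 + 1))
  = 4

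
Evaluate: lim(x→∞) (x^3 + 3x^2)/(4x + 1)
This is an ∞/∞ indeterminate form.

Apply L'Hôpital's rule: differentiate numerator and denominator separately.
  f(x) = x^3 + 3·x^2   ⇒   f'(x) = 3·x^2 + 6·x
  g(x) = 4·x + 1   ⇒   g'(x) = 4
  lim(x→∞) f'(x)/g'(x) = lim(x→∞) (3·x^2 + 6·x)/(4)
  = ∞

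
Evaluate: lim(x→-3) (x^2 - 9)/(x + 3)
This is a standard limit.

Factor or rationalize the expression:
  lim(x→-3) (x^2 - 9)/(x + 3) = -6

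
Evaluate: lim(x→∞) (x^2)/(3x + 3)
This is an ∞/∞ indeterminate form.

Apply L'Hôpital's rule: differentiate numerator and denominator separately.
  f(x) = x^2   ⇒   f'(x) = 2·x
  g(x) = 3·x + 3   ⇒   g'(x) = 3
  lim(x→∞) f'(x)/g'(x) = lim(x→∞) (2·x)/(3)
  = ∞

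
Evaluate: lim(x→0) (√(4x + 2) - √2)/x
This is a standard limit.

Factor or rationalize the expression:
  lim(x→0) (√(4x + 2) - √2)/x = sqrt(2)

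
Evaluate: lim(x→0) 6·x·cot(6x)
This is a 0·∞ indeterminate form.

Rewrite 0·∞ as a quotient (0/0 or ∞/∞ form), then apply L'Hôpital's rule:
  lim(x→0) 6·x·cot(6x) = 1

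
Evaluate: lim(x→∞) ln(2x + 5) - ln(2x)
This is an ∞-∞ indeterminate form.

Combine fractions or rationalize to convert ∞-∞ to 0/0 form:
  lim(x→∞) ln(2x + 5) - ln(2x) = 0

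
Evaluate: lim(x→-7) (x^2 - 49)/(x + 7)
This is a standard limit.

Factor or rationalize the expression:
  lim(x→-7) (x^2 - 49)/(x + 7) = -14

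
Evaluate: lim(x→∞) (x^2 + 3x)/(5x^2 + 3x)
This is an ∞/∞ indeterminate form.

Apply L'Hôpital's rule: differentiate numerator and denominator separately.
  f(x) = x^2 + 3·x   ⇒   f'(x) = 2·x + 3
  g(x) = 5·x^2 + 3·x   ⇒   g'(x) = 10·x + 3
  lim(x→∞) f'(x)/g'(x) = lim(x→∞) (2·x + 3)/(10·x + 3)
  = 1/5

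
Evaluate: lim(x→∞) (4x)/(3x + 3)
This is an ∞/∞ indeterminate form.

Apply L'Hôpital's rule: differentiate numerator and denominator separately.
  f(x) = 4·x   ⇒   f'(x) = 4
  g(x) = 3·x + 3   ⇒   g'(x) = 3
  lim(x→∞) f'(x)/g'(x) = lim(x→∞) (4)/(3)
  = 4/3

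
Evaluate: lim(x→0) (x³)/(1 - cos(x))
This is a 0/0 indeterminate form.

Apply L'Hôpital's rule: differentiate numerator and denominator separately.
  f(x) = x^3   ⇒   f'(x) = 3·x^2
  g(x) = 1 - cos(x)   ⇒   g'(x) = sin(x)
  lim(x→0) f'(x)/g'(x) = lim(x→0) (3·x^2)/(sin(x))
  = 0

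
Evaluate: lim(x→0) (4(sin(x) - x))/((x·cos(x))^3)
This is a 0/0 indeterminate form.

Apply L'Hôpital's rule: differentiate numerator and denominator separately.
  f(x) = -4·x + 4·sin(x)   ⇒   f'(x) = 4·cos(x) - 4
  g(x) = x^3·cos(x)^3   ⇒   g'(x) = -3·x^3·sin(x)·cos(x)^2 + 3·x^2·cos(x)^3
  lim(x→0) f'(x)/g'(x) = lim(x→0) (4·cos(x) - 4)/(-3·x^3·sin(x)·cos(x)^2 + 3·x^2·cos(x)^3)
  = -2/3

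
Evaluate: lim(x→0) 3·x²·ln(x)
This is a 0·∞ indeterminate form.

Rewrite 0·∞ as a quotient (0/0 or ∞/∞ form), then apply L'Hôpital's rule:
  lim(x→0) 3·x²·ln(x) = 0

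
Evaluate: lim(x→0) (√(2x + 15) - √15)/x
This is a standard limit.

Factor or rationalize the expression:
  lim(x→0) (√(2x + 15) - √15)/x = sqrt(15)/15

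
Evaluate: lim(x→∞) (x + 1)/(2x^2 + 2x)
This is an ∞/∞ indeterminate form.

Apply L'Hôpital's rule: differentiate numerator and denominator separately.
  f(x) = x + 1   ⇒   f'(x) = 1
  g(x) = 2·x^2 + 2·x   ⇒   g'(x) = 4·x + 2
  lim(x→∞) f'(x)/g'(x) = lim(x→∞) (1)/(4·x + 2)
  = 0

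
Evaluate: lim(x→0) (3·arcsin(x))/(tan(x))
This is a 0/0 indeterminate form.

Apply L'Hôpital's rule: differentiate numerator and denominator separately.
  f(x) = 3·asin(x)   ⇒   f'(x) = 3/sqrt(1 - x^2)
  g(x) = tan(x)   ⇒   g'(x) = tan(x)^2 + 1
  lim(x→0) f'(x)/g'(x) = lim(x→0) (3/sqrt(1 - x^2))/(tan(x)^2 + 1)
  = 3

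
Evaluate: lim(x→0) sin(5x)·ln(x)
This is a 0·∞ indeterminate form.

Rewrite 0·∞ as a quotient (0/0 or ∞/∞ form), then apply L'Hôpital's rule:
  lim(x→0) sin(5x)·ln(x) = 0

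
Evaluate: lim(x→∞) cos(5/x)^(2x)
This is an exponential indeterminate form.

For exponential indeterminate forms, take the natural log:
  Let L = lim(x→∞) cos(5/x)^(2x)
  Then ln(L) = lim(x→∞) [exponent × ln(base)]
  Evaluate using L'Hôpital or standard limits, then exponentiate.
  L = 1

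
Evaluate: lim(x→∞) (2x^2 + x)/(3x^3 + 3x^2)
This is an ∞/∞ indeterminate form.

Apply L'Hôpital's rule: differentiate numerator and denominator separately.
  f(x) = 2·x^2 + x   ⇒   f'(x) = 4·x + 1
  g(x) = 3·x^3 + 3·x^2   ⇒   g'(x) = 9·x^2 + 6·x
  lim(x→∞) f'(x)/g'(x) = lim(x→∞) (4·x + 1)/(9·x^2 + 6·x)
  = 0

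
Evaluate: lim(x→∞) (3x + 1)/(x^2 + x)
This is an ∞/∞ indeterminate form.

Apply L'Hôpital's rule: differentiate numerator and denominator separately.
  f(x) = 3·x + 1   ⇒   f'(x) = 3
  g(x) = x^2 + x   ⇒   g'(x) = 2·x + 1
  lim(x→∞) f'(x)/g'(x) = lim(x→∞) (3)/(2·x + 1)
  = 0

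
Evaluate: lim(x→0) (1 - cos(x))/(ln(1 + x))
This is a 0/0 indeterminate form.

Apply L'Hôpital's rule: differentiate numerator and denominator separately.
  f(x) = 1 - cos(x)   ⇒   f'(x) = sin(x)
  g(x) = ln(x + 1)   ⇒   g'(x) = 1/(x + 1)
  lim(x→0) f'(x)/g'(x) = lim(x→0) (sin(x))/(1/(x + 1))
  = 0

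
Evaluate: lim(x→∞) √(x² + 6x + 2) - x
This is an ∞-∞ indeterminate form.

Combine fractions or rationalize to convert ∞-∞ to 0/0 form:
  lim(x→∞) √(x² + 6x + 2) - x = 3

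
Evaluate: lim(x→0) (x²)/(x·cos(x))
This is a 0/0 indeterminate form.

Apply L'Hôpital's rule: differentiate numerator and denominator separately.
  f(x) = x^2   ⇒   f'(x) = 2·x
  g(x) = x·cos(x)   ⇒   g'(x) = -x·sin(x) + cos(x)
  lim(x→0) f'(x)/g'(x) = lim(x→0) (2·x)/(-x·sin(x) + cos(x))
  = 0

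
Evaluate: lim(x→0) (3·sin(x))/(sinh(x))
This is a 0/0 indeterminate form.

Apply L'Hôpital's rule: differentiate numerator and denominator separately.
  f(x) = 3·sin(x)   ⇒   f'(x) = 3·cos(x)
  g(x) = sinh(x)   ⇒   g'(x) = cosh(x)
  lim(x→0) f'(x)/g'(x) = lim(x→0) (3·cos(x))/(cosh(x))
  = 3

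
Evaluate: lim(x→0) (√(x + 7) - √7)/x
This is a standard limit.

Factor or rationalize the expression:
  lim(x→0) (√(x + 7) - √7)/x = sqrt(7)/14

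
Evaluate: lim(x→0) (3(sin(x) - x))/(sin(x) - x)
This is a 0/0 indeterminate form.

Apply L'Hôpital's rule: differentiate numerator and denominator separately.
  f(x) = -3·x + 3·sin(x)   ⇒   f'(x) = 3·cos(x) - 3
  g(x) = -x + sin(x)   ⇒   g'(x) = cos(x) - 1
  lim(x→0) f'(x)/g'(x) = lim(x→0) (3·cos(x) - 3)/(cos(x) - 1)
  = 3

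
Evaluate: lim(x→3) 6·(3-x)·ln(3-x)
This is a 0·∞ indeterminate form.

Rewrite 0·∞ as a quotient (0/0 or ∞/∞ form), then apply L'Hôpital's rule:
  lim(x→3) 6·(3-x)·ln(3-x) = 0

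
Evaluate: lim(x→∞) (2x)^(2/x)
This is an exponential indeterminate form.

For exponential indeterminate forms, take the natural log:
  Let L = lim(x→∞) (2x)^(2/x)
  Then ln(L) = lim(x→∞) [exponent × ln(base)]
  Evaluate using L'Hôpital or standard limits, then exponentiate.
  L = 1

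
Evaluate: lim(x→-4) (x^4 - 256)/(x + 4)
This is a standard limit.

Factor or rationalize the expression:
  lim(x→-4) (x^4 - 256)/(x + 4) = -256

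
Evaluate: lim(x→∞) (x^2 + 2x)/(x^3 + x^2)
This is an ∞/∞ indeterminate form.

Apply L'Hôpital's rule: differentiate numerator and denominator separately.
  f(x) = x^2 + 2·x   ⇒   f'(x) = 2·x + 2
  g(x) = x^3 + x^2   ⇒   g'(x) = 3·x^2 + 2·x
  lim(x→∞) f'(x)/g'(x) = lim(x→∞) (2·x + 2)/(3·x^2 + 2·x)
  = 0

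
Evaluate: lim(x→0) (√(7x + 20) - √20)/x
This is a standard limit.

Factor or rationalize the expression:
  lim(x→0) (√(7x + 20) - √20)/x = 7·sqrt(5)/20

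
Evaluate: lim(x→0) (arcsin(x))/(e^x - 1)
This is a 0/0 indeterminate form.

Apply L'Hôpital's rule: differentiate numerator and denominator separately.
  f(x) = asin(x)   ⇒   f'(x) = 1/sqrt(1 - x^2)
  g(x) = e^(x) - 1   ⇒   g'(x) = e^(x)
  lim(x→0) f'(x)/g'(x) = lim(x→0) (1/sqrt(1 - x^2))/(e^(x))
  = 1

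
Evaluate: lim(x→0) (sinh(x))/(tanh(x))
This is a 0/0 indeterminate form.

Apply L'Hôpital's rule: differentiate numerator and denominator separately.
  f(x) = sinh(x)   ⇒   f'(x) = cosh(x)
  g(x) = tanh(x)   ⇒   g'(x) = 1 - tanh(x)^2
  lim(x→0) f'(x)/g'(x) = lim(x→0) (cosh(x))/(1 - tanh(x)^2)
  = 1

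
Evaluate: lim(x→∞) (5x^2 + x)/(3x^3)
This is an ∞/∞ indeterminate form.

Apply L'Hôpital's rule: differentiate numerator and denominator separately.
  f(x) = 5·x^2 + x   ⇒   f'(x) = 10·x + 1
  g(x) = 3·x^3   ⇒   g'(x) = 9·x^2
  lim(x→∞) f'(x)/g'(x) = lim(x→∞) (10·x + 1)/(9·x^2)
  = 0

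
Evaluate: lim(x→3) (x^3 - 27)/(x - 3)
This is a standard limit.

Factor or rationalize the expression:
  lim(x→3) (x^3 - 27)/(x - 3) = 27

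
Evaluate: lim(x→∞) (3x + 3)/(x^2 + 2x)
This is an ∞/∞ indeterminate form.

Apply L'Hôpital's rule: differentiate numerator and denominator separately.
  f(x) = 3·x + 3   ⇒   f'(x) = 3
  g(x) = x^2 + 2·x   ⇒   g'(x) = 2·x + 2
  lim(x→∞) f'(x)/g'(x) = lim(x→∞) (3)/(2·x + 2)
  = 0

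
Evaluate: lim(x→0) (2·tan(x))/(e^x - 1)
This is a 0/0 indeterminate form.

Apply L'Hôpital's rule: differentiate numerator and denominator separately.
  f(x) = 2·tan(x)   ⇒   f'(x) = 2·tan(x)^2 + 2
  g(x) = e^(x) - 1   ⇒   g'(x) = e^(x)
  lim(x→0) f'(x)/g'(x) = lim(x→0) (2·tan(x)^2 + 2)/(e^(x))
  = 2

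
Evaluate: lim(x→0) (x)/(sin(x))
This is a 0/0 indeterminate form.

Apply L'Hôpital's rule: differentiate numerator and denominator separately.
  f(x) = x   ⇒   f'(x) = 1
  g(x) = sin(x)   ⇒   g'(x) = cos(x)
  lim(x→0) f'(x)/g'(x) = lim(x→0) (1)/(cos(x))
  = 1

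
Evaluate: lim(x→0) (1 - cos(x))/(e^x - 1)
This is a 0/0 indeterminate form.

Apply L'Hôpital's rule: differentiate numerator and denominator separately.
  f(x) = 1 - cos(x)   ⇒   f'(x) = sin(x)
  g(x) = e^(x) - 1   ⇒   g'(x) = e^(x)
  lim(x→0) f'(x)/g'(x) = lim(x→0) (sin(x))/(e^(x))
  = 0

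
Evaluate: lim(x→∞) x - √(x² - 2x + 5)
This is an ∞-∞ indeterminate form.

Combine fractions or rationalize to convert ∞-∞ to 0/0 form:
  lim(x→∞) x - √(x² - 2x + 5) = 1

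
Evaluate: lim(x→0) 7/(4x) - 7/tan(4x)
This is an ∞-∞ indeterminate form.

Combine fractions or rationalize to convert ∞-∞ to 0/0 form:
  lim(x→0) 7/(4x) - 7/tan(4x) = 0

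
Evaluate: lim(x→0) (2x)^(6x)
This is an exponential indeterminate form.

For exponential indeterminate forms, take the natural log:
  Let L = lim(x→0) (2x)^(6x)
  Then ln(L) = lim(x→0) [exponent × ln(base)]
  Evaluate using L'Hôpital or standard limits, then exponentiate.
  L = 1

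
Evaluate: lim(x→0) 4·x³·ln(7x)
This is a 0·∞ indeterminate form.

Rewrite 0·∞ as a quotient (0/0 or ∞/∞ form), then apply L'Hôpital's rule:
  lim(x→0) 4·x³·ln(7x) = 0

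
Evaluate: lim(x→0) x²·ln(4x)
This is a 0·∞ indeterminate form.

Rewrite 0·∞ as a quotient (0/0 or ∞/∞ form), then apply L'Hôpital's rule:
  lim(x→0) x²·ln(4x) = 0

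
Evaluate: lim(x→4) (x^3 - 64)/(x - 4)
This is a standard limit.

Factor or rationalize the expression:
  lim(x→4) (x^3 - 64)/(x - 4) = 48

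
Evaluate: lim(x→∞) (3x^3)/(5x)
This is an ∞/∞ indeterminate form.

Apply L'Hôpital's rule: differentiate numerator and denominator separately.
  f(x) = 3·x^3   ⇒   f'(x) = 9·x^2
  g(x) = 5·x   ⇒   g'(x) = 5
  lim(x→∞) f'(x)/g'(x) = lim(x→∞) (9·x^2)/(5)
  = ∞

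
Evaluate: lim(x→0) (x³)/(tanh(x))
This is a 0/0 indeterminate form.

Apply L'Hôpital's rule: differentiate numerator and denominator separately.
  f(x) = x^3   ⇒   f'(x) = 3·x^2
  g(x) = tanh(x)   ⇒   g'(x) = 1 - tanh(x)^2
  lim(x→0) f'(x)/g'(x) = lim(x→0) (3·x^2)/(1 - tanh(x)^2)
  = 0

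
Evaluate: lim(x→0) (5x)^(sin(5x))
This is an exponential indeterminate form.

For exponential indeterminate forms, take the natural log:
  Let L = lim(x→0) (5x)^(sin(5x))
  Then ln(L) = lim(x→0) [exponent × ln(base)]
  Evaluate using L'Hôpital or standard limits, then exponentiate.
  L = 1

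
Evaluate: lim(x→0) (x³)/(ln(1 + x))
This is a 0/0 indeterminate form.

Apply L'Hôpital's rule: differentiate numerator and denominator separately.
  f(x) = x^3   ⇒   f'(x) = 3·x^2
  g(x) = ln(x + 1)   ⇒   g'(x) = 1/(x + 1)
  lim(x→0) f'(x)/g'(x) = lim(x→0) (3·x^2)/(1/(x + 1))
  = 0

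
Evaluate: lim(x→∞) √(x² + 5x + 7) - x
This is an ∞-∞ indeterminate form.

Combine fractions or rationalize to convert ∞-∞ to 0/0 form:
  lim(x→∞) √(x² + 5x + 7) - x = 5/2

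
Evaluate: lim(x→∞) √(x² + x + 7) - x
This is an ∞-∞ indeterminate form.

Combine fractions or rationalize to convert ∞-∞ to 0/0 form:
  lim(x→∞) √(x² + x + 7) - x = 1/2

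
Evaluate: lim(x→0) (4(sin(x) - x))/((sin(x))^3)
This is a 0/0 indeterminate form.

Apply L'Hôpital's rule: differentiate numerator and denominator separately.
  f(x) = -4·x + 4·sin(x)   ⇒   f'(x) = 4·cos(x) - 4
  g(x) = sin(x)^3   ⇒   g'(x) = 3·sin(x)^2·cos(x)
  lim(x→0) f'(x)/g'(x) = lim(x→0) (4·cos(x) - 4)/(3·sin(x)^2·cos(x))
  = -2/3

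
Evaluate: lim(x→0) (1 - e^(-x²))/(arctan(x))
This is a 0/0 indeterminate form.

Apply L'Hôpital's rule: differentiate numerator and denominator separately.
  f(x) = 1 - e^(-x^2)   ⇒   f'(x) = 2·x·e^(-x^2)
  g(x) = atan(x)   ⇒   g'(x) = 1/(x^2 + 1)
  lim(x→0) f'(x)/g'(x) = lim(x→0) (2·x·e^(-x^2))/(1/(x^2 + 1))
  = 0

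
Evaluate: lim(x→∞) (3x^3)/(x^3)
This is an ∞/∞ indeterminate form.

Apply L'Hôpital's rule: differentiate numerator and denominator separately.
  f(x) = 3·x^3   ⇒   f'(x) = 9·x^2
  g(x) = x^3   ⇒   g'(x) = 3·x^2
  lim(x→∞) f'(x)/g'(x) = lim(x→∞) (9·x^2)/(3·x^2)
  = 3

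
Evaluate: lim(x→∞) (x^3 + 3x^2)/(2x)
This is an ∞/∞ indeterminate form.

Apply L'Hôpital's rule: differentiate numerator and denominator separately.
  f(x) = x^3 + 3·x^2   ⇒   f'(x) = 3·x^2 + 6·x
  g(x) = 2·x   ⇒   g'(x) = 2
  lim(x→∞) f'(x)/g'(x) = lim(x→∞) (3·x^2 + 6·x)/(2)
  = ∞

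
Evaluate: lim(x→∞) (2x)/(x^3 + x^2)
This is an ∞/∞ indeterminate form.

Apply L'Hôpital's rule: differentiate numerator and denominator separately.
  f(x) = 2·x   ⇒   f'(x) = 2
  g(x) = x^3 + x^2   ⇒   g'(x) = 3·x^2 + 2·x
  lim(x→∞) f'(x)/g'(x) = lim(x→∞) (2)/(3·x^2 + 2·x)
  = 0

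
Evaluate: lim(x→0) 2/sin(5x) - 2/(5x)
This is an ∞-∞ indeterminate form.

Combine fractions or rationalize to convert ∞-∞ to 0/0 form:
  lim(x→0) 2/sin(5x) - 2/(5x) = 0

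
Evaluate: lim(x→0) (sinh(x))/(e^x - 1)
This is a 0/0 indeterminate form.

Apply L'Hôpital's rule: differentiate numerator and denominator separately.
  f(x) = sinh(x)   ⇒   f'(x) = cosh(x)
  g(x) = e^(x) - 1   ⇒   g'(x) = e^(x)
  lim(x→0) f'(x)/g'(x) = lim(x→0) (cosh(x))/(e^(x))
  = 1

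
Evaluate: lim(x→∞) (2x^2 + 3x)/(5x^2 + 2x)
This is an ∞/∞ indeterminate form.

Apply L'Hôpital's rule: differentiate numerator and denominator separately.
  f(x) = 2·x^2 + 3·x   ⇒   f'(x) = 4·x + 3
  g(x) = 5·x^2 + 2·x   ⇒   g'(x) = 10·x + 2
  lim(x→∞) f'(x)/g'(x) = lim(x→∞) (4·x + 3)/(10·x + 2)
  = 2/5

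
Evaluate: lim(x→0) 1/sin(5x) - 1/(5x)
This is an ∞-∞ indeterminate form.

Combine fractions or rationalize to convert ∞-∞ to 0/0 form:
  lim(x→0) 1/sin(5x) - 1/(5x) = 0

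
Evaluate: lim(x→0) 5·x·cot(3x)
This is a 0·∞ indeterminate form.

Rewrite 0·∞ as a quotient (0/0 or ∞/∞ form), then apply L'Hôpital's rule:
  lim(x→0) 5·x·cot(3x) = 5/3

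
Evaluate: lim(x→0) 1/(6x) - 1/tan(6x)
This is an ∞-∞ indeterminate form.

Combine fractions or rationalize to convert ∞-∞ to 0/0 form:
  lim(x→0) 1/(6x) - 1/tan(6x) = 0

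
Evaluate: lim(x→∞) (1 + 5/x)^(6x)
This is an exponential indeterminate form.

For exponential indeterminate forms, take the natural log:
  Let L = lim(x→∞) (1 + 5/x)^(6x)
  Then ln(L) = lim(x→∞) [exponent × ln(base)]
  Evaluate using L'Hôpital or standard limits, then exponentiate.
  L = e^(30)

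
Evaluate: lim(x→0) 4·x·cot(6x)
This is a 0·∞ indeterminate form.

Rewrite 0·∞ as a quotient (0/0 or ∞/∞ form), then apply L'Hôpital's rule:
  lim(x→0) 4·x·cot(6x) = 2/3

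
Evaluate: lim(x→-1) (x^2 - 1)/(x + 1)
This is a standard limit.

Factor or rationalize the expression:
  lim(x→-1) (x^2 - 1)/(x + 1) = -2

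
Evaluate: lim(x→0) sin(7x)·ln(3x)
This is a 0·∞ indeterminate form.

Rewrite 0·∞ as a quotient (0/0 or ∞/∞ form), then apply L'Hôpital's rule:
  lim(x→0) sin(7x)·ln(3x) = 0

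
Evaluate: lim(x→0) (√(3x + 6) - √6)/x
This is a standard limit.

Factor or rationalize the expression:
  lim(x→0) (√(3x + 6) - √6)/x = sqrt(6)/4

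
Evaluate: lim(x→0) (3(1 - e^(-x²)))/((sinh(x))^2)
This is a 0/0 indeterminate form.

Apply L'Hôpital's rule: differentiate numerator and denominator separately.
  f(x) = 3 - 3·e^(-x^2)   ⇒   f'(x) = 6·x·e^(-x^2)
  g(x) = sinh(x)^2   ⇒   g'(x) = 2·sinh(x)·cosh(x)
  lim(x→0) f'(x)/g'(x) = lim(x→0) (6·x·e^(-x^2))/(2·sinh(x)·cosh(x))
  = 3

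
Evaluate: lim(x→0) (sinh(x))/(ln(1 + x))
This is a 0/0 indeterminate form.

Apply L'Hôpital's rule: differentiate numerator and denominator separately.
  f(x) = sinh(x)   ⇒   f'(x) = cosh(x)
  g(x) = ln(x + 1)   ⇒   g'(x) = 1/(x + 1)
  lim(x→0) f'(x)/g'(x) = lim(x→0) (cosh(x))/(1/(x + 1))
  = 1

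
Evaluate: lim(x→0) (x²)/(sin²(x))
This is a 0/0 indeterminate form.

Apply L'Hôpital's rule: differentiate numerator and denominator separately.
  f(x) = x^2   ⇒   f'(x) = 2·x
  g(x) = sin(x)^2   ⇒   g'(x) = 2·sin(x)·cos(x)
  lim(x→0) f'(x)/g'(x) = lim(x→0) (2·x)/(2·sin(x)·cos(x))
  = 1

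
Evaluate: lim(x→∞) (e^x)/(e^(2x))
This is an ∞/∞ indeterminate form.

Apply L'Hôpital's rule: differentiate numerator and denominator separately.
  f(x) = e^(x)   ⇒   f'(x) = e^(x)
  g(x) = e^(2·x)   ⇒   g'(x) = 2·e^(2·x)
  lim(x→∞) f'(x)/g'(x) = lim(x→∞) (e^(x))/(2·e^(2·x))
  = 0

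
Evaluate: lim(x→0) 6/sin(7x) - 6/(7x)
This is an ∞-∞ indeterminate form.

Combine fractions or rationalize to convert ∞-∞ to 0/0 form:
  lim(x→0) 6/sin(7x) - 6/(7x) = 0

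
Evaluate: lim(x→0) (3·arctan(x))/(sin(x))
This is a 0/0 indeterminate form.

Apply L'Hôpital's rule: differentiate numerator and denominator separately.
  f(x) = 3·atan(x)   ⇒   f'(x) = 3/(x^2 + 1)
  g(x) = sin(x)   ⇒   g'(x) = cos(x)
  lim(x→0) f'(x)/g'(x) = lim(x→0) (3/(x^2 + 1))/(cos(x))
  = 3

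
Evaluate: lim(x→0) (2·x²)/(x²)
This is a 0/0 indeterminate form.

Apply L'Hôpital's rule: differentiate numerator and denominator separately.
  f(x) = 2·x^2   ⇒   f'(x) = 4·x
  g(x) = x^2   ⇒   g'(x) = 2·x
  lim(x→0) f'(x)/g'(x) = lim(x→0) (4·x)/(2·x)
  = 2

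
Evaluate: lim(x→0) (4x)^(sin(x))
This is an exponential indeterminate form.

For exponential indeterminate forms, take the natural log:
  Let L = lim(x→0) (4x)^(sin(x))
  Then ln(L) = lim(x→0) [exponent × ln(base)]
  Evaluate using L'Hôpital or standard limits, then exponentiate.
  L = 1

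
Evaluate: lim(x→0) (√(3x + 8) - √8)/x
This is a standard limit.

Factor or rationalize the expression:
  lim(x→0) (√(3x + 8) - √8)/x = 3·sqrt(2)/8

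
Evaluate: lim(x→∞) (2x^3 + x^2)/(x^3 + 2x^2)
This is an ∞/∞ indeterminate form.

Apply L'Hôpital's rule: differentiate numerator and denominator separately.
  f(x) = 2·x^3 + x^2   ⇒   f'(x) = 6·x^2 + 2·x
  g(x) = x^3 + 2·x^2   ⇒   g'(x) = 3·x^2 + 4·x
  lim(x→∞) f'(x)/g'(x) = lim(x→∞) (6·x^2 + 2·x)/(3·x^2 + 4·x)
  = 2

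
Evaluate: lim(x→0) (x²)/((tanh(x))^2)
This is a 0/0 indeterminate form.

Apply L'Hôpital's rule: differentiate numerator and denominator separately.
  f(x) = x^2   ⇒   f'(x) = 2·x
  g(x) = tanh(x)^2   ⇒   g'(x) = (2 - 2·tanh(x)^2)·tanh(x)
  lim(x→0) f'(x)/g'(x) = lim(x→0) (2·x)/((2 - 2·tanh(x)^2)·tanh(x))
  = 1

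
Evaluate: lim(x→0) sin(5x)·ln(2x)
This is a 0·∞ indeterminate form.

Rewrite 0·∞ as a quotient (0/0 or ∞/∞ form), then apply L'Hôpital's rule:
  lim(x→0) sin(5x)·ln(2x) = 0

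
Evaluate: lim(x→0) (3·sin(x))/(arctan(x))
This is a 0/0 indeterminate form.

Apply L'Hôpital's rule: differentiate numerator and denominator separately.
  f(x) = 3·sin(x)   ⇒   f'(x) = 3·cos(x)
  g(x) = atan(x)   ⇒   g'(x) = 1/(x^2 + 1)
  lim(x→0) f'(x)/g'(x) = lim(x→0) (3·cos(x))/(1/(x^2 + 1))
  = 3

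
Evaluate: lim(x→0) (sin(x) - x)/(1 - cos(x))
This is a 0/0 indeterminate form.

Apply L'Hôpital's rule: differentiate numerator and denominator separately.
  f(x) = -x + sin(x)   ⇒   f'(x) = cos(x) - 1
  g(x) = 1 - cos(x)   ⇒   g'(x) = sin(x)
  lim(x→0) f'(x)/g'(x) = lim(x→0) (cos(x) - 1)/(sin(x))
  = 0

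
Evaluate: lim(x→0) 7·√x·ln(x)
This is a 0·∞ indeterminate form.

Rewrite 0·∞ as a quotient (0/0 or ∞/∞ form), then apply L'Hôpital's rule:
  lim(x→0) 7·√x·ln(x) = 0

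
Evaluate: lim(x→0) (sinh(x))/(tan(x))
This is a 0/0 indeterminate form.

Apply L'Hôpital's rule: differentiate numerator and denominator separately.
  f(x) = sinh(x)   ⇒   f'(x) = cosh(x)
  g(x) = tan(x)   ⇒   g'(x) = tan(x)^2 + 1
  lim(x→0) f'(x)/g'(x) = lim(x→0) (cosh(x))/(tan(x)^2 + 1)
  = 1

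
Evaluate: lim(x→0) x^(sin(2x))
This is an exponential indeterminate form.

For exponential indeterminate forms, take the natural log:
  Let L = lim(x→0) x^(sin(2x))
  Then ln(L) = lim(x→0) [exponent × ln(base)]
  Evaluate using L'Hôpital or standard limits, then exponentiate.
  L = 1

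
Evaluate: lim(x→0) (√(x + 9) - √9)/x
This is a standard limit.

Factor or rationalize the expression:
  lim(x→0) (√(x + 9) - √9)/x = 1/6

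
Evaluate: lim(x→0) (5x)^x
This is an exponential indeterminate form.

For exponential indeterminate forms, take the natural log:
  Let L = lim(x→0) (5x)^x
  Then ln(L) = lim(x→0) [exponent × ln(base)]
  Evaluate using L'Hôpital or standard limits, then exponentiate.
  L = 1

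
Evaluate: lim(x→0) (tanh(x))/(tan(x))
This is a 0/0 indeterminate form.

Apply L'Hôpital's rule: differentiate numerator and denominator separately.
  f(x) = tanh(x)   ⇒   f'(x) = 1 - tanh(x)^2
  g(x) = tan(x)   ⇒   g'(x) = tan(x)^2 + 1
  lim(x→0) f'(x)/g'(x) = lim(x→0) (1 - tanh(x)^2)/(tan(x)^2 + 1)
  = 1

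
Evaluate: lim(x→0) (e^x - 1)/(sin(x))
This is a 0/0 indeterminate form.

Apply L'Hôpital's rule: differentiate numerator and denominator separately.
  f(x) = e^(x) - 1   ⇒   f'(x) = e^(x)
  g(x) = sin(x)   ⇒   g'(x) = cos(x)
  lim(x→0) f'(x)/g'(x) = lim(x→0) (e^(x))/(cos(x))
  = 1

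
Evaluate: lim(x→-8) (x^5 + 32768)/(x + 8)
This is a standard limit.

Factor or rationalize the expression:
  lim(x→-8) (x^5 + 32768)/(x + 8) = 20480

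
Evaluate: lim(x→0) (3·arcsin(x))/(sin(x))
This is a 0/0 indeterminate form.

Apply L'Hôpital's rule: differentiate numerator and denominator separately.
  f(x) = 3·asin(x)   ⇒   f'(x) = 3/sqrt(1 - x^2)
  g(x) = sin(x)   ⇒   g'(x) = cos(x)
  lim(x→0) f'(x)/g'(x) = lim(x→0) (3/sqrt(1 - x^2))/(cos(x))
  = 3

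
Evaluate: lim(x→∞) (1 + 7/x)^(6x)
This is an exponential indeterminate form.

For exponential indeterminate forms, take the natural log:
  Let L = lim(x→∞) (1 + 7/x)^(6x)
  Then ln(L) = lim(x→∞) [exponent × ln(base)]
  Evaluate using L'Hôpital or standard limits, then exponentiate.
  L = e^(42)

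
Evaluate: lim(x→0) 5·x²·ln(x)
This is a 0·∞ indeterminate form.

Rewrite 0·∞ as a quotient (0/0 or ∞/∞ form), then apply L'Hôpital's rule:
  lim(x→0) 5·x²·ln(x) = 0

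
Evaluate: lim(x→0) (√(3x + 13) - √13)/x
This is a standard limit.

Factor or rationalize the expression:
  lim(x→0) (√(3x + 13) - √13)/x = 3·sqrt(13)/26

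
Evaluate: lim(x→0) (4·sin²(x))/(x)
This is a 0/0 indeterminate form.

Apply L'Hôpital's rule: differentiate numerator and denominator separately.
  f(x) = 4·sin(x)^2   ⇒   f'(x) = 8·sin(x)·cos(x)
  g(x) = x   ⇒   g'(x) = 1
  lim(x→0) f'(x)/g'(x) = lim(x→0) (8·sin(x)·cos(x))/(1)
  = 0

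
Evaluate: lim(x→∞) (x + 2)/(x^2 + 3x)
This is an ∞/∞ indeterminate form.

Apply L'Hôpital's rule: differentiate numerator and denominator separately.
  f(x) = x + 2   ⇒   f'(x) = 1
  g(x) = x^2 + 3·x   ⇒   g'(x) = 2·x + 3
  lim(x→∞) f'(x)/g'(x) = lim(x→∞) (1)/(2·x + 3)
  = 0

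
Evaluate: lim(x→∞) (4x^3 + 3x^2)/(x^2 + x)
This is an ∞/∞ indeterminate form.

Apply L'Hôpital's rule: differentiate numerator and denominator separately.
  f(x) = 4·x^3 + 3·x^2   ⇒   f'(x) = 12·x^2 + 6·x
  g(x) = x^2 + x   ⇒   g'(x) = 2·x + 1
  lim(x→∞) f'(x)/g'(x) = lim(x→∞) (12·x^2 + 6·x)/(2·x + 1)
  = ∞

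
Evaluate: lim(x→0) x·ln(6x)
This is a 0·∞ indeterminate form.

Rewrite 0·∞ as a quotient (0/0 or ∞/∞ form), then apply L'Hôpital's rule:
  lim(x→0) x·ln(6x) = 0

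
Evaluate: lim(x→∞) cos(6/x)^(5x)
This is an exponential indeterminate form.

For exponential indeterminate forms, take the natural log:
  Let L = lim(x→∞) cos(6/x)^(5x)
  Then ln(L) = lim(x→∞) [exponent × ln(base)]
  Evaluate using L'Hôpital or standard limits, then exponentiate.
  L = 1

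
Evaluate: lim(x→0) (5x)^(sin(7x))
This is an exponential indeterminate form.

For exponential indeterminate forms, take the natural log:
  Let L = lim(x→0) (5x)^(sin(7x))
  Then ln(L) = lim(x→0) [exponent × ln(base)]
  Evaluate using L'Hôpital or standard limits, then exponentiate.
  L = 1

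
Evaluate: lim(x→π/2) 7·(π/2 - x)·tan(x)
This is a 0·∞ indeterminate form.

Rewrite 0·∞ as a quotient (0/0 or ∞/∞ form), then apply L'Hôpital's rule:
  lim(x→π/2) 7·(π/2 - x)·tan(x) = 7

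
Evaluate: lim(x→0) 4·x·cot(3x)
This is a 0·∞ indeterminate form.

Rewrite 0·∞ as a quotient (0/0 or ∞/∞ form), then apply L'Hôpital's rule:
  lim(x→0) 4·x·cot(3x) = 4/3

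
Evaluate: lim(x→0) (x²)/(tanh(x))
This is a 0/0 indeterminate form.

Apply L'Hôpital's rule: differentiate numerator and denominator separately.
  f(x) = x^2   ⇒   f'(x) = 2·x
  g(x) = tanh(x)   ⇒   g'(x) = 1 - tanh(x)^2
  lim(x→0) f'(x)/g'(x) = lim(x→0) (2·x)/(1 - tanh(x)^2)
  = 0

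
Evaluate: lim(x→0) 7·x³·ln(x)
This is a 0·∞ indeterminate form.

Rewrite 0·∞ as a quotient (0/0 or ∞/∞ form), then apply L'Hôpital's rule:
  lim(x→0) 7·x³·ln(x) = 0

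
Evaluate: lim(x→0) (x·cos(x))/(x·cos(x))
This is a 0/0 indeterminate form.

Apply L'Hôpital's rule: differentiate numerator and denominator separately.
  f(x) = x·cos(x)   ⇒   f'(x) = -x·sin(x) + cos(x)
  g(x) = x·cos(x)   ⇒   g'(x) = -x·sin(x) + cos(x)
  lim(x→0) f'(x)/g'(x) = lim(x→0) (-x·sin(x) + cos(x))/(-x·sin(x) + cos(x))
  = 1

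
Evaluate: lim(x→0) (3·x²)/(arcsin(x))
This is a 0/0 indeterminate form.

Apply L'Hôpital's rule: differentiate numerator and denominator separately.
  f(x) = 3·x^2   ⇒   f'(x) = 6·x
  g(x) = asin(x)   ⇒   g'(x) = 1/sqrt(1 - x^2)
  lim(x→0) f'(x)/g'(x) = lim(x→0) (6·x)/(1/sqrt(1 - x^2))
  = 0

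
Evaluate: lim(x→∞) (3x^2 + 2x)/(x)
This is an ∞/∞ indeterminate form.

Apply L'Hôpital's rule: differentiate numerator and denominator separately.
  f(x) = 3·x^2 + 2·x   ⇒   f'(x) = 6·x + 2
  g(x) = x   ⇒   g'(x) = 1
  lim(x→∞) f'(x)/g'(x) = lim(x→∞) (6·x + 2)/(1)
  = ∞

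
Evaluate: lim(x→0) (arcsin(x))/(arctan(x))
This is a 0/0 indeterminate form.

Apply L'Hôpital's rule: differentiate numerator and denominator separately.
  f(x) = asin(x)   ⇒   f'(x) = 1/sqrt(1 - x^2)
  g(x) = atan(x)   ⇒   g'(x) = 1/(x^2 + 1)
  lim(x→0) f'(x)/g'(x) = lim(x→0) (1/sqrt(1 - x^2))/(1/(x^2 + 1))
  = 1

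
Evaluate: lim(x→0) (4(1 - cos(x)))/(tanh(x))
This is a 0/0 indeterminate form.

Apply L'Hôpital's rule: differentiate numerator and denominator separately.
  f(x) = 4 - 4·cos(x)   ⇒   f'(x) = 4·sin(x)
  g(x) = tanh(x)   ⇒   g'(x) = 1 - tanh(x)^2
  lim(x→0) f'(x)/g'(x) = lim(x→0) (4·sin(x))/(1 - tanh(x)^2)
  = 0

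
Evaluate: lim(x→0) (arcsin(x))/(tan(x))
This is a 0/0 indeterminate form.

Apply L'Hôpital's rule: differentiate numerator and denominator separately.
  f(x) = asin(x)   ⇒   f'(x) = 1/sqrt(1 - x^2)
  g(x) = tan(x)   ⇒   g'(x) = tan(x)^2 + 1
  lim(x→0) f'(x)/g'(x) = lim(x→0) (1/sqrt(1 - x^2))/(tan(x)^2 + 1)
  = 1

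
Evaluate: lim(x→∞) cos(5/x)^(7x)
This is an exponential indeterminate form.

For exponential indeterminate forms, take the natural log:
  Let L = lim(x→∞) cos(5/x)^(7x)
  Then ln(L) = lim(x→∞) [exponent × ln(base)]
  Evaluate using L'Hôpital or standard limits, then exponentiate.
  L = 1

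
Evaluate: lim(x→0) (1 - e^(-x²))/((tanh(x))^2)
This is a 0/0 indeterminate form.

Apply L'Hôpital's rule: differentiate numerator and denominator separately.
  f(x) = 1 - e^(-x^2)   ⇒   f'(x) = 2·x·e^(-x^2)
  g(x) = tanh(x)^2   ⇒   g'(x) = (2 - 2·tanh(x)^2)·tanh(x)
  lim(x→0) f'(x)/g'(x) = lim(x→0) (2·x·e^(-x^2))/((2 - 2·tanh(x)^2)·tanh(x))
  = 1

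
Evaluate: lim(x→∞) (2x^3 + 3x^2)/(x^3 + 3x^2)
This is an ∞/∞ indeterminate form.

Apply L'Hôpital's rule: differentiate numerator and denominator separately.
  f(x) = 2·x^3 + 3·x^2   ⇒   f'(x) = 6·x^2 + 6·x
  g(x) = x^3 + 3·x^2   ⇒   g'(x) = 3·x^2 + 6·x
  lim(x→∞) f'(x)/g'(x) = lim(x→∞) (6·x^2 + 6·x)/(3·x^2 + 6·x)
  = 2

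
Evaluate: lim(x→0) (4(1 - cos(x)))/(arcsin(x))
This is a 0/0 indeterminate form.

Apply L'Hôpital's rule: differentiate numerator and denominator separately.
  f(x) = 4 - 4·cos(x)   ⇒   f'(x) = 4·sin(x)
  g(x) = asin(x)   ⇒   g'(x) = 1/sqrt(1 - x^2)
  lim(x→0) f'(x)/g'(x) = lim(x→0) (4·sin(x))/(1/sqrt(1 - x^2))
  = 0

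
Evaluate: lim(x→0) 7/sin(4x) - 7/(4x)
This is an ∞-∞ indeterminate form.

Combine fractions or rationalize to convert ∞-∞ to 0/0 form:
  lim(x→0) 7/sin(4x) - 7/(4x) = 0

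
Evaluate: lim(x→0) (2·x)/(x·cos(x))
This is a 0/0 indeterminate form.

Apply L'Hôpital's rule: differentiate numerator and denominator separately.
  f(x) = 2·x   ⇒   f'(x) = 2
  g(x) = x·cos(x)   ⇒   g'(x) = -x·sin(x) + cos(x)
  lim(x→0) f'(x)/g'(x) = lim(x→0) (2)/(-x·sin(x) + cos(x))
  = 2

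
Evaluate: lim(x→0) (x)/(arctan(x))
This is a 0/0 indeterminate form.

Apply L'Hôpital's rule: differentiate numerator and denominator separately.
  f(x) = x   ⇒   f'(x) = 1
  g(x) = atan(x)   ⇒   g'(x) = 1/(x^2 + 1)
  lim(x→0) f'(x)/g'(x) = lim(x→0) (1)/(1/(x^2 + 1))
  = 1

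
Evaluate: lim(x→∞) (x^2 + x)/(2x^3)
This is an ∞/∞ indeterminate form.

Apply L'Hôpital's rule: differentiate numerator and denominator separately.
  f(x) = x^2 + x   ⇒   f'(x) = 2·x + 1
  g(x) = 2·x^3   ⇒   g'(x) = 6·x^2
  lim(x→∞) f'(x)/g'(x) = lim(x→∞) (2·x + 1)/(6·x^2)
  = 0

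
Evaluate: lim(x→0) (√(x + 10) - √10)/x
This is a standard limit.

Factor or rationalize the expression:
  lim(x→0) (√(x + 10) - √10)/x = sqrt(10)/20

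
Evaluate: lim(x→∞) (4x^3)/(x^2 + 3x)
This is an ∞/∞ indeterminate form.

Apply L'Hôpital's rule: differentiate numerator and denominator separately.
  f(x) = 4·x^3   ⇒   f'(x) = 12·x^2
  g(x) = x^2 + 3·x   ⇒   g'(x) = 2·x + 3
  lim(x→∞) f'(x)/g'(x) = lim(x→∞) (12·x^2)/(2·x + 3)
  = ∞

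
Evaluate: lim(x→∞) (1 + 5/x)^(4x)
This is an exponential indeterminate form.

For exponential indeterminate forms, take the natural log:
  Let L = lim(x→∞) (1 + 5/x)^(4x)
  Then ln(L) = lim(x→∞) [exponent × ln(base)]
  Evaluate using L'Hôpital or standard limits, then exponentiate.
  L = e^(20)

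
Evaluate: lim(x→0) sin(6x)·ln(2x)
This is a 0·∞ indeterminate form.

Rewrite 0·∞ as a quotient (0/0 or ∞/∞ form), then apply L'Hôpital's rule:
  lim(x→0) sin(6x)·ln(2x) = 0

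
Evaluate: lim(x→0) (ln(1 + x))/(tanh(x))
This is a 0/0 indeterminate form.

Apply L'Hôpital's rule: differentiate numerator and denominator separately.
  f(x) = ln(x + 1)   ⇒   f'(x) = 1/(x + 1)
  g(x) = tanh(x)   ⇒   g'(x) = 1 - tanh(x)^2
  lim(x→0) f'(x)/g'(x) = lim(x→0) (1/(x + 1))/(1 - tanh(x)^2)
  = 1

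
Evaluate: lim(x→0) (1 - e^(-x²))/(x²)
This is a 0/0 indeterminate form.

Apply L'Hôpital's rule: differentiate numerator and denominator separately.
  f(x) = 1 - e^(-x^2)   ⇒   f'(x) = 2·x·e^(-x^2)
  g(x) = x^2   ⇒   g'(x) = 2·x
  lim(x→0) f'(x)/g'(x) = lim(x→0) (2·x·e^(-x^2))/(2·x)
  = 1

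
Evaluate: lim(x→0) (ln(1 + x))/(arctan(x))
This is a 0/0 indeterminate form.

Apply L'Hôpital's rule: differentiate numerator and denominator separately.
  f(x) = ln(x + 1)   ⇒   f'(x) = 1/(x + 1)
  g(x) = atan(x)   ⇒   g'(x) = 1/(x^2 + 1)
  lim(x→0) f'(x)/g'(x) = lim(x→0) (1/(x + 1))/(1/(x^2 + 1))
  = 1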